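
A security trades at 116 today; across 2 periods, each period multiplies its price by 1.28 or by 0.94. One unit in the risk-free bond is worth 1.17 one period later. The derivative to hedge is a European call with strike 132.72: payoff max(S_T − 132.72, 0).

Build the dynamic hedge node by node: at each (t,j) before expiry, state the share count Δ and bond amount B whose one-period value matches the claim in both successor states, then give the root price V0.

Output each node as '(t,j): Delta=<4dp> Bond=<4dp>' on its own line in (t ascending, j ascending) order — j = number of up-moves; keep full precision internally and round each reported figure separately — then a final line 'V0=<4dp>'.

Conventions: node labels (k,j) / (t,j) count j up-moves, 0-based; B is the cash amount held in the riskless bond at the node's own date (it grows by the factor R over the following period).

Risk-neutral probability p* = (R−d)/(u−d) = (1.17−0.94)/(1.28−0.94) = 0.6765.
Expiry values: V(2,0)=0.0000, V(2,1)=6.8512, V(2,2)=57.3344
  t=1,j=0: stock 109.0400 → up 139.5712 (V=6.8512), down 102.4976 (V=0.0000). Price 3.9612; hedge Δ=0.1848, bond B=-16.1894.
  t=1,j=1: stock 148.4800 → up 190.0544 (V=57.3344), down 139.5712 (V=6.8512). Price 35.0441; hedge Δ=1.0000, bond B=-113.4359.
  t=0,j=0: stock 116.0000 → up 148.4800 (V=35.0441), down 109.0400 (V=3.9612). Price 21.3572; hedge Δ=0.7881, bond B=-70.0631.
As a check, the time-0 holding Δ(0,0)·S0 + B(0,0) comes to 21.3572 — exactly V0.

(0,0): Delta=0.7881 Bond=-70.0631
(1,0): Delta=0.1848 Bond=-16.1894
(1,1): Delta=1.0000 Bond=-113.4359
V0=21.3572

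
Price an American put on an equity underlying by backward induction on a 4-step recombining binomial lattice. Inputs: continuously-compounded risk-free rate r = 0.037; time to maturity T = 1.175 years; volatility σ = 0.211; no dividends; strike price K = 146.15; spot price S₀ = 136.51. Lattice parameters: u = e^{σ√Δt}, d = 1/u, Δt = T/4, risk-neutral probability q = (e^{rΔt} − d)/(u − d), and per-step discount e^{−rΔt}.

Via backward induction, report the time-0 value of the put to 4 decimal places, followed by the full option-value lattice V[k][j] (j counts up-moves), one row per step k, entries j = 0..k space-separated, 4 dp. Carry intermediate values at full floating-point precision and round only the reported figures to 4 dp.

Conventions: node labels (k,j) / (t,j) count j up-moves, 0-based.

Δt=0.29375, u=1.12115, d=0.89194, q=0.51912, disc=e^(-rΔt)=0.98919
k=4 terminal: V=max(K-S,0) → 59.7523 37.5491 9.6400 0.0000 0.0000
k=3: j=0 S=96.8652 intr=49.2848 cont=47.7050 V=49.2848[EX]; j=1 S=121.7584 intr=24.3916 cont=22.8118 V=24.3916[EX]; j=2 S=153.0488 intr=0.0000 cont=4.5856 V=4.5856[hold]; j=3 S=192.3806 intr=0.0000 cont=0.0000 V=0.0000[hold]
k=2: j=0 S=108.6009 intr=37.5491 cont=35.9693 V=37.5491[EX]; j=1 S=136.5100 intr=9.6400 cont=13.9575 V=13.9575[hold]; j=2 S=171.5915 intr=0.0000 cont=2.1813 V=2.1813[hold]
k=1: j=0 S=121.7584 intr=24.3916 cont=25.0288 V=25.0288[hold]; j=1 S=153.0488 intr=0.0000 cont=7.7595 V=7.7595[hold]
k=0: j=0 S=136.5100 intr=9.6400 cont=15.8903 V=15.8903[hold]

price = 15.8903
tree:
15.8903
25.0288 7.7595
37.5491 13.9575 2.1813
49.2848 24.3916 4.5856 0.0000
59.7523 37.5491 9.6400 0.0000 0.0000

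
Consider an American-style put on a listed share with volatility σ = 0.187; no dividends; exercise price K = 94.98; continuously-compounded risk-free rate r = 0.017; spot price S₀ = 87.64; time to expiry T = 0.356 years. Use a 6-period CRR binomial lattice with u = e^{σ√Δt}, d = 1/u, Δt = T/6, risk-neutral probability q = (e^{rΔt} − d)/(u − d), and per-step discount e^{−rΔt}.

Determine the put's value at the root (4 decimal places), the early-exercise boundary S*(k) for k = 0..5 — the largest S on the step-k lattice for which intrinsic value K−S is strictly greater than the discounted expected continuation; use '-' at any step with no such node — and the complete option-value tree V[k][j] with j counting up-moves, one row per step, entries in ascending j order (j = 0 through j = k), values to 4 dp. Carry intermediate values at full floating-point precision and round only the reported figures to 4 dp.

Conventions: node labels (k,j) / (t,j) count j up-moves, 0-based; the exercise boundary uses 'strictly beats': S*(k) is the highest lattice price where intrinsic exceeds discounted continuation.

price = 8.3911
boundary = - - 80.0088 83.7375 80.0088 83.7375
tree:
8.3911
11.4436 5.3517
14.9712 7.9348 2.7761
18.5338 11.2425 4.6390 0.9164
21.9379 14.9712 7.4504 1.8336 0.0000
25.1903 18.5338 11.2425 3.6686 0.0000 0.0000
28.2979 21.9379 14.9712 7.3400 0.0000 0.0000 0.0000

Δt=0.05933  u=1.04660  d=0.95547  q=0.49969  discount=0.99899
step 6 (expiry): payoffs max(K−S,0) = 28.2979 21.9379 14.9712 7.3400 0.0000 0.0000 0.0000
step 5: (k=5,j=0): S=69.7897, K−S=25.1903, hold=25.0946 ⇒ V=25.1903 exercise | (k=5,j=1): S=76.4462, K−S=18.5338, hold=18.4381 ⇒ V=18.5338 exercise | (k=5,j=2): S=83.7375, K−S=11.2425, hold=11.1467 ⇒ V=11.2425 exercise | (k=5,j=3): S=91.7243, K−S=3.2557, hold=3.6686 ⇒ V=3.6686 continue | (k=5,j=4): S=100.4729, K−S=0.0000, hold=0.0000 ⇒ V=0.0000 continue | (k=5,j=5): S=110.0560, K−S=0.0000, hold=0.0000 ⇒ V=0.0000 continue  boundary S*=83.7375
step 4: (k=4,j=0): S=73.0421, K−S=21.9379, hold=21.8421 ⇒ V=21.9379 exercise | (k=4,j=1): S=80.0088, K−S=14.9712, hold=14.8754 ⇒ V=14.9712 exercise | (k=4,j=2): S=87.6400, K−S=7.3400, hold=7.4504 ⇒ V=7.4504 continue | (k=4,j=3): S=95.9990, K−S=0.0000, hold=1.8336 ⇒ V=1.8336 continue | (k=4,j=4): S=105.1553, K−S=0.0000, hold=0.0000 ⇒ V=0.0000 continue  boundary S*=80.0088
step 3: (k=3,j=0): S=76.4462, K−S=18.5338, hold=18.4381 ⇒ V=18.5338 exercise | (k=3,j=1): S=83.7375, K−S=11.2425, hold=11.2018 ⇒ V=11.2425 exercise | (k=3,j=2): S=91.7243, K−S=3.2557, hold=4.6390 ⇒ V=4.6390 continue | (k=3,j=3): S=100.4729, K−S=0.0000, hold=0.9164 ⇒ V=0.9164 continue  boundary S*=83.7375
step 2: (k=2,j=0): S=80.0088, K−S=14.9712, hold=14.8754 ⇒ V=14.9712 exercise | (k=2,j=1): S=87.6400, K−S=7.3400, hold=7.9348 ⇒ V=7.9348 continue | (k=2,j=2): S=95.9990, K−S=0.0000, hold=2.7761 ⇒ V=2.7761 continue  boundary S*=80.0088
step 1: (k=1,j=0): S=83.7375, K−S=11.2425, hold=11.4436 ⇒ V=11.4436 continue | (k=1,j=1): S=91.7243, K−S=3.2557, hold=5.3517 ⇒ V=5.3517 continue  boundary S*=-
step 0: (k=0,j=0): S=87.6400, K−S=7.3400, hold=8.3911 ⇒ V=8.3911 continue  boundary S*=-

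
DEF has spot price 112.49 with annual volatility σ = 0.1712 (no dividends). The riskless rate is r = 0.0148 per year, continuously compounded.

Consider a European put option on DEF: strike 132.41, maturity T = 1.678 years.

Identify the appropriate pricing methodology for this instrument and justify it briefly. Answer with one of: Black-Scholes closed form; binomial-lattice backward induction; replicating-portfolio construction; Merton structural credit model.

Key observation: a European claim on DEF (strike 132.41) — a lognormal (GBM) underlying with constant rate and volatility — has an exact closed-form value; no lattice or capital structure is involved.

framework: Black-Scholes closed form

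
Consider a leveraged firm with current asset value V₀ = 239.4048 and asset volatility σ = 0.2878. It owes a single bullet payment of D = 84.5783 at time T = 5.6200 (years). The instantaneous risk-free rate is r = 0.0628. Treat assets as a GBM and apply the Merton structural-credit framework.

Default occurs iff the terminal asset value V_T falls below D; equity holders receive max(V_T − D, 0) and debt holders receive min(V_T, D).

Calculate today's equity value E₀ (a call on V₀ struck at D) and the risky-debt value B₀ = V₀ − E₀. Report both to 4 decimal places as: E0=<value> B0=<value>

E0=180.5670 B0=58.8378

Apply the equity-as-call identities (strike 84.5783, horizon 5.6200 years):
d₁ = [ln(V₀/D) + (r + σ²/2)T] / (σ√T)
   = [ln(239.4048/84.5783) + (0.0628 + 0.5·0.2878²)·5.6200] / (0.2878·√5.6200)
   = [1.040478 + 0.585685] / 0.682274 = 2.383445
d₂ = d₁ − σ√T = 2.383445 − 0.682274 = 1.701171
N(d₁) = 0.991424,  N(d₂) = 0.955545,  e^(−rT) = 0.702622
E₀ = V₀·N(d₁) − D·e^(−rT)·N(d₂)
   = 239.4048·0.991424 − 84.5783·0.702622·0.955545 = 180.566979
B₀ = V₀ − E₀ = 239.4048 − 180.566979 = 58.837821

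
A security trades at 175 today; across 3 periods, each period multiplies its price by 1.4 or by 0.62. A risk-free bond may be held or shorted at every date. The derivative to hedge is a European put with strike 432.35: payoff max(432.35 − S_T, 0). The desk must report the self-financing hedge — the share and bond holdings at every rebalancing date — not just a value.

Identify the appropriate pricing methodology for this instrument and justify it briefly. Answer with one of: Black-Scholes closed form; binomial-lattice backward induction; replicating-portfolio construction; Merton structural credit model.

framework: replicating-portfolio construction

Key observation: the task asks for the hedge itself — share and bond holdings at every node of the 3-period tree on spot 175 with factors 1.4/0.62 — which is exactly what the replicating-portfolio construction produces.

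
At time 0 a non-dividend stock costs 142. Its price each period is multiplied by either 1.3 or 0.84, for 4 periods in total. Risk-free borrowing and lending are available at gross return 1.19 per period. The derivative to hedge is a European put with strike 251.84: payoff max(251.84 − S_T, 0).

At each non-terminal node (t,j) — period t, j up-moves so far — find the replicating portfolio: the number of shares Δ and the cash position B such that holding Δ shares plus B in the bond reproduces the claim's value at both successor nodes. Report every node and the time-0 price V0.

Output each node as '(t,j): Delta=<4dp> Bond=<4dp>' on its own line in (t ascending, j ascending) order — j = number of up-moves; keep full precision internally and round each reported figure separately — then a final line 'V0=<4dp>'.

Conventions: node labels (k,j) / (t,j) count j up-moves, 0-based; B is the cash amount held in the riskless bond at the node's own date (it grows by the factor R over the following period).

(0,0): Delta=-0.3872 Bond=66.4022
(1,0): Delta=-0.9239 Bond=143.0356
(1,1): Delta=-0.2782 Bond=58.8990
(2,0): Delta=-1.0000 Bond=177.8405
(2,1): Delta=-0.9084 Bond=167.8149
(2,2): Delta=-0.1502 Bond=39.3762
(3,0): Delta=-1.0000 Bond=211.6303
(3,1): Delta=-1.0000 Bond=211.6303
(3,2): Delta=-0.8898 Bond=195.9502
(3,3): Delta=0.0000 Bond=0.0000
V0=11.4238

Arbitrage-free pricing uses the up-move probability p* = (R−d)/(u−d) = 0.7609, discounting each step at R = 1.19.
Payoffs at expiry: V(4,0)=181.1423, V(4,1)=142.4268, V(4,2)=82.5101, V(4,3)=0.0000, V(4,4)=0.0000
(3,0): S=84.1640. Δ = (V_up−V_dn)/(S_up−S_dn) = (142.4268−181.1423)/(109.4132−70.6977) = -1.0000. V = [p*·142.4268 + (1−p*)·181.1423]/1.19 = 127.4663. B = V − Δ·S = 211.6303.
(3,1): S=130.2538. Δ = (V_up−V_dn)/(S_up−S_dn) = (82.5101−142.4268)/(169.3299−109.4132) = -1.0000. V = [p*·82.5101 + (1−p*)·142.4268]/1.19 = 81.3765. B = V − Δ·S = 211.6303.
(3,2): S=201.5832. Δ = (V_up−V_dn)/(S_up−S_dn) = (0.0000−82.5101)/(262.0582−169.3299) = -0.8898. V = [p*·0.0000 + (1−p*)·82.5101]/1.19 = 16.5804. B = V − Δ·S = 195.9502.
(3,3): S=311.9740. Δ = (V_up−V_dn)/(S_up−S_dn) = (0.0000−0.0000)/(405.5662−262.0582) = 0.0000. V = [p*·0.0000 + (1−p*)·0.0000]/1.19 = 0.0000. B = V − Δ·S = 0.0000.
(2,0): S=100.1952. Δ = (V_up−V_dn)/(S_up−S_dn) = (81.3765−127.4663)/(130.2538−84.1640) = -1.0000. V = [p*·81.3765 + (1−p*)·127.4663]/1.19 = 77.6453. B = V − Δ·S = 177.8405.
(2,1): S=155.0640. Δ = (V_up−V_dn)/(S_up−S_dn) = (16.5804−81.3765)/(201.5832−130.2538) = -0.9084. V = [p*·16.5804 + (1−p*)·81.3765]/1.19 = 26.9539. B = V − Δ·S = 167.8149.
(2,2): S=239.9800. Δ = (V_up−V_dn)/(S_up−S_dn) = (0.0000−16.5804)/(311.9740−201.5832) = -0.1502. V = [p*·0.0000 + (1−p*)·16.5804]/1.19 = 3.3318. B = V − Δ·S = 39.3762.
(1,0): S=119.2800. Δ = (V_up−V_dn)/(S_up−S_dn) = (26.9539−77.6453)/(155.0640−100.1952) = -0.9239. V = [p*·26.9539 + (1−p*)·77.6453]/1.19 = 32.8368. B = V − Δ·S = 143.0356.
(1,1): S=184.6000. Δ = (V_up−V_dn)/(S_up−S_dn) = (3.3318−26.9539)/(239.9800−155.0640) = -0.2782. V = [p*·3.3318 + (1−p*)·26.9539]/1.19 = 7.5467. B = V − Δ·S = 58.8990.
(0,0): S=142.0000. Δ = (V_up−V_dn)/(S_up−S_dn) = (7.5467−32.8368)/(184.6000−119.2800) = -0.3872. V = [p*·7.5467 + (1−p*)·32.8368]/1.19 = 11.4238. B = V − Δ·S = 66.4022.
Check: Δ(0,0)·S0 + B(0,0) = 11.4238 = V0.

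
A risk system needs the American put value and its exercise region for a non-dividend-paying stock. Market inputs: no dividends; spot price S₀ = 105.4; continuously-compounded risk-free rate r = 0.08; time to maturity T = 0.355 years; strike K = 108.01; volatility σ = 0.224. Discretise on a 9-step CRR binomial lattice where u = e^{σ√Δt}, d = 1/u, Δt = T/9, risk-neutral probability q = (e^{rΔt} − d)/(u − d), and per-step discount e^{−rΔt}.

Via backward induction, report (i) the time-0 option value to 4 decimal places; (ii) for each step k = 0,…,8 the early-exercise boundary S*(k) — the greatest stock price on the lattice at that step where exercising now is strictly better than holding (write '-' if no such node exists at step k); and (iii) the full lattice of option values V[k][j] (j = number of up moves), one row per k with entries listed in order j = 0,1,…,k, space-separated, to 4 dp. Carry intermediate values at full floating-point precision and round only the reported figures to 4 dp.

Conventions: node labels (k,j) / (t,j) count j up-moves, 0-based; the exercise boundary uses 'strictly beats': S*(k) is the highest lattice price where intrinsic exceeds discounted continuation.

params: Δt=0.03944 u=1.04549 d=0.95649 q=0.52439 e^(-rΔt)=0.99685
t_9 payoffs: 37.3858 30.8140 23.6306 15.7787 7.1962 0.0000 0.0000 0.0000 0.0000 0.0000
t_8: node(8,0) S=73.8370 payoff=34.1730 vs cont=33.8327 → 34.1730 [stop]  node(8,1) S=80.7078 payoff=27.3022 vs cont=26.9619 → 27.3022 [stop]  node(8,2) S=88.2180 payoff=19.7920 vs cont=19.4517 → 19.7920 [stop]  node(8,3) S=96.4271 payoff=11.5829 vs cont=11.2426 → 11.5829 [stop]  node(8,4) S=105.4000 payoff=2.6100 vs cont=3.4118 → 3.4118 [wait]  node(8,5) S=115.2079 payoff=0.0000 vs cont=0.0000 → 0.0000 [wait]  node(8,6) S=125.9284 payoff=0.0000 vs cont=0.0000 → 0.0000 [wait]  node(8,7) S=137.6466 payoff=0.0000 vs cont=0.0000 → 0.0000 [wait]  node(8,8) S=150.4552 payoff=0.0000 vs cont=0.0000 → 0.0000 [wait]  ⇒ S*(8)=96.4271
t_7: node(7,0) S=77.1960 payoff=30.8140 vs cont=30.4737 → 30.8140 [stop]  node(7,1) S=84.3794 payoff=23.6306 vs cont=23.2903 → 23.6306 [stop]  node(7,2) S=92.2313 payoff=15.7787 vs cont=15.4384 → 15.7787 [stop]  node(7,3) S=100.8138 payoff=7.1962 vs cont=7.2751 → 7.2751 [wait]  node(7,4) S=110.1949 payoff=0.0000 vs cont=1.6176 → 1.6176 [wait]  node(7,5) S=120.4490 payoff=0.0000 vs cont=0.0000 → 0.0000 [wait]  node(7,6) S=131.6572 payoff=0.0000 vs cont=0.0000 → 0.0000 [wait]  node(7,7) S=143.9084 payoff=0.0000 vs cont=0.0000 → 0.0000 [wait]  ⇒ S*(7)=92.2313
t_6: node(6,0) S=80.7078 payoff=27.3022 vs cont=26.9619 → 27.3022 [stop]  node(6,1) S=88.2180 payoff=19.7920 vs cont=19.4517 → 19.7920 [stop]  node(6,2) S=96.4271 payoff=11.5829 vs cont=11.2838 → 11.5829 [stop]  node(6,3) S=105.4000 payoff=2.6100 vs cont=4.2948 → 4.2948 [wait]  node(6,4) S=115.2079 payoff=0.0000 vs cont=0.7669 → 0.7669 [wait]  node(6,5) S=125.9284 payoff=0.0000 vs cont=0.0000 → 0.0000 [wait]  node(6,6) S=137.6466 payoff=0.0000 vs cont=0.0000 → 0.0000 [wait]  ⇒ S*(6)=96.4271
t_5: node(5,0) S=84.3794 payoff=23.6306 vs cont=23.2903 → 23.6306 [stop]  node(5,1) S=92.2313 payoff=15.7787 vs cont=15.4384 → 15.7787 [stop]  node(5,2) S=100.8138 payoff=7.1962 vs cont=7.7366 → 7.7366 [wait]  node(5,3) S=110.1949 payoff=0.0000 vs cont=2.4371 → 2.4371 [wait]  node(5,4) S=120.4490 payoff=0.0000 vs cont=0.3636 → 0.3636 [wait]  node(5,5) S=131.6572 payoff=0.0000 vs cont=0.0000 → 0.0000 [wait]  ⇒ S*(5)=92.2313
t_4: node(4,0) S=88.2180 payoff=19.7920 vs cont=19.4517 → 19.7920 [stop]  node(4,1) S=96.4271 payoff=11.5829 vs cont=11.5251 → 11.5829 [stop]  node(4,2) S=105.4000 payoff=2.6100 vs cont=4.9420 → 4.9420 [wait]  node(4,3) S=115.2079 payoff=0.0000 vs cont=1.3455 → 1.3455 [wait]  node(4,4) S=125.9284 payoff=0.0000 vs cont=0.1724 → 0.1724 [wait]  ⇒ S*(4)=96.4271
t_3: node(3,0) S=92.2313 payoff=15.7787 vs cont=15.4384 → 15.7787 [stop]  node(3,1) S=100.8138 payoff=7.1962 vs cont=8.0750 → 8.0750 [wait]  node(3,2) S=110.1949 payoff=0.0000 vs cont=3.0464 → 3.0464 [wait]  node(3,3) S=120.4490 payoff=0.0000 vs cont=0.7280 → 0.7280 [wait]  ⇒ S*(3)=92.2313
t_2: node(2,0) S=96.4271 payoff=11.5829 vs cont=11.7020 → 11.7020 [wait]  node(2,1) S=105.4000 payoff=2.6100 vs cont=5.4209 → 5.4209 [wait]  node(2,2) S=115.2079 payoff=0.0000 vs cont=1.8249 → 1.8249 [wait]  ⇒ S*(2)=-
t_1: node(1,0) S=100.8138 payoff=7.1962 vs cont=8.3818 → 8.3818 [wait]  node(1,1) S=110.1949 payoff=0.0000 vs cont=3.5241 → 3.5241 [wait]  ⇒ S*(1)=-
t_0: node(0,0) S=105.4000 payoff=2.6100 vs cont=5.8161 → 5.8161 [wait]  ⇒ S*(0)=-

price = 5.8161
boundary = - - - 92.2313 96.4271 92.2313 96.4271 92.2313 96.4271
tree:
5.8161
8.3818 3.5241
11.7020 5.4209 1.8249
15.7787 8.0750 3.0464 0.7280
19.7920 11.5829 4.9420 1.3455 0.1724
23.6306 15.7787 7.7366 2.4371 0.3636 0.0000
27.3022 19.7920 11.5829 4.2948 0.7669 0.0000 0.0000
30.8140 23.6306 15.7787 7.2751 1.6176 0.0000 0.0000 0.0000
34.1730 27.3022 19.7920 11.5829 3.4118 0.0000 0.0000 0.0000 0.0000
37.3858 30.8140 23.6306 15.7787 7.1962 0.0000 0.0000 0.0000 0.0000 0.0000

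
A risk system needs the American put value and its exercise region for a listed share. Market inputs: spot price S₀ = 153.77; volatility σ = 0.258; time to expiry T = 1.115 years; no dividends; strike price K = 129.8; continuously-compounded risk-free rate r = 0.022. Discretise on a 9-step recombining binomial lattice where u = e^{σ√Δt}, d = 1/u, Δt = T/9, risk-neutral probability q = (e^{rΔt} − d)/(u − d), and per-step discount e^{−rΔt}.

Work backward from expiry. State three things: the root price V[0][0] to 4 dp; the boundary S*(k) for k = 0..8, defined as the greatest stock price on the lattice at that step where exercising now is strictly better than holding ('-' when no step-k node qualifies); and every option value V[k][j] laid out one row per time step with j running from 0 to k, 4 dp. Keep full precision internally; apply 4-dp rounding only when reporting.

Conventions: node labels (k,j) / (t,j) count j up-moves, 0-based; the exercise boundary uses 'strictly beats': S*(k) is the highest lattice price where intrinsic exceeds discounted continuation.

Δt=0.12389, u=1.09506, d=0.91319, q=0.49232, disc=e^(-rΔt)=0.99728
k=9 terminal: V=max(K-S,0) → 61.8913 48.3667 32.1484 12.7002 0.0000 0.0000 0.0000 0.0000 0.0000 0.0000
k=8: j=0 S=74.3642 intr=55.4358 cont=55.0825 V=55.4358[EX]; j=1 S=89.1745 intr=40.6255 cont=40.2722 V=40.6255[EX]; j=2 S=106.9345 intr=22.8655 cont=22.5122 V=22.8655[EX]; j=3 S=128.2315 intr=1.5685 cont=6.4301 V=6.4301[hold]; j=4 S=153.7700 intr=0.0000 cont=0.0000 V=0.0000[hold]; j=5 S=184.3948 intr=0.0000 cont=0.0000 V=0.0000[hold]; j=6 S=221.1187 intr=0.0000 cont=0.0000 V=0.0000[hold]; j=7 S=265.1566 intr=0.0000 cont=0.0000 V=0.0000[hold]; j=8 S=317.9651 intr=0.0000 cont=0.0000 V=0.0000[hold]  S*(8)=106.9345
k=7: j=0 S=81.4333 intr=48.3667 cont=48.0134 V=48.3667[EX]; j=1 S=97.6516 intr=32.1484 cont=31.7951 V=32.1484[EX]; j=2 S=117.0998 intr=12.7002 cont=14.7338 V=14.7338[hold]; j=3 S=140.4213 intr=0.0000 cont=3.2555 V=3.2555[hold]; j=4 S=168.3876 intr=0.0000 cont=0.0000 V=0.0000[hold]; j=5 S=201.9236 intr=0.0000 cont=0.0000 V=0.0000[hold]; j=6 S=242.1386 intr=0.0000 cont=0.0000 V=0.0000[hold]; j=7 S=290.3628 intr=0.0000 cont=0.0000 V=0.0000[hold]  S*(7)=97.6516
k=6: j=0 S=89.1745 intr=40.6255 cont=40.2722 V=40.6255[EX]; j=1 S=106.9345 intr=22.8655 cont=23.5107 V=23.5107[hold]; j=2 S=128.2315 intr=1.5685 cont=9.0581 V=9.0581[hold]; j=3 S=153.7700 intr=0.0000 cont=1.6483 V=1.6483[hold]; j=4 S=184.3948 intr=0.0000 cont=0.0000 V=0.0000[hold]; j=5 S=221.1187 intr=0.0000 cont=0.0000 V=0.0000[hold]; j=6 S=265.1566 intr=0.0000 cont=0.0000 V=0.0000[hold]  S*(6)=89.1745
k=5: j=0 S=97.6516 intr=32.1484 cont=32.1119 V=32.1484[EX]; j=1 S=117.0998 intr=12.7002 cont=16.3508 V=16.3508[hold]; j=2 S=140.4213 intr=0.0000 cont=5.3954 V=5.3954[hold]; j=3 S=168.3876 intr=0.0000 cont=0.8345 V=0.8345[hold]; j=4 S=201.9236 intr=0.0000 cont=0.0000 V=0.0000[hold]; j=5 S=242.1386 intr=0.0000 cont=0.0000 V=0.0000[hold]  S*(5)=97.6516
k=4: j=0 S=106.9345 intr=22.8655 cont=24.3046 V=24.3046[hold]; j=1 S=128.2315 intr=1.5685 cont=10.9274 V=10.9274[hold]; j=2 S=153.7700 intr=0.0000 cont=3.1414 V=3.1414[hold]; j=3 S=184.3948 intr=0.0000 cont=0.4225 V=0.4225[hold]; j=4 S=221.1187 intr=0.0000 cont=0.0000 V=0.0000[hold]  S*(4)=-
k=3: j=0 S=117.0998 intr=12.7002 cont=17.6705 V=17.6705[hold]; j=1 S=140.4213 intr=0.0000 cont=7.0749 V=7.0749[hold]; j=2 S=168.3876 intr=0.0000 cont=1.7979 V=1.7979[hold]; j=3 S=201.9236 intr=0.0000 cont=0.2139 V=0.2139[hold]  S*(3)=-
k=2: j=0 S=128.2315 intr=1.5685 cont=12.4202 V=12.4202[hold]; j=1 S=153.7700 intr=0.0000 cont=4.4648 V=4.4648[hold]; j=2 S=184.3948 intr=0.0000 cont=1.0153 V=1.0153[hold]  S*(2)=-
k=1: j=0 S=140.4213 intr=0.0000 cont=8.4804 V=8.4804[hold]; j=1 S=168.3876 intr=0.0000 cont=2.7590 V=2.7590[hold]  S*(1)=-
k=0: j=0 S=153.7700 intr=0.0000 cont=5.6482 V=5.6482[hold]  S*(0)=-

price = 5.6482
boundary = - - - - - 97.6516 89.1745 97.6516 106.9345
tree:
5.6482
8.4804 2.7590
12.4202 4.4648 1.0153
17.6705 7.0749 1.7979 0.2139
24.3046 10.9274 3.1414 0.4225 0.0000
32.1484 16.3508 5.3954 0.8345 0.0000 0.0000
40.6255 23.5107 9.0581 1.6483 0.0000 0.0000 0.0000
48.3667 32.1484 14.7338 3.2555 0.0000 0.0000 0.0000 0.0000
55.4358 40.6255 22.8655 6.4301 0.0000 0.0000 0.0000 0.0000 0.0000
61.8913 48.3667 32.1484 12.7002 0.0000 0.0000 0.0000 0.0000 0.0000 0.0000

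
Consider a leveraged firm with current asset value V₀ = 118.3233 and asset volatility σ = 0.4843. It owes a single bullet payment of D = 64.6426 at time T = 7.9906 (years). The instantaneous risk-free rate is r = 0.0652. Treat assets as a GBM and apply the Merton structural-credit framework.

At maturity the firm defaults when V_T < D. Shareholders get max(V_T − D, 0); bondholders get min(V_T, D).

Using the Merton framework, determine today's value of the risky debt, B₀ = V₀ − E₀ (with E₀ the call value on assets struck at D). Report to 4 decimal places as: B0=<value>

Apply the equity-as-call identities (strike 64.6426, horizon 7.9906 years):
d₁ = [ln(V₀/D) + (r + σ²/2)T] / (σ√T)
   = [ln(118.3233/64.6426) + (0.0652 + 0.5·0.4843²)·7.9906] / (0.4843·√7.9906)
   = [0.604547 + 1.458071] / 1.369002 = 1.506658
d₂ = d₁ − σ√T = 1.506658 − 1.369002 = 0.137655
N(d₁) = 0.934051,  N(d₂) = 0.554744,  e^(−rT) = 0.593934
E₀ = V₀·N(d₁) − D·e^(−rT)·N(d₂)
   = 118.3233·0.934051 − 64.6426·0.593934·0.554744 = 89.221458
B₀ = V₀ − E₀ = 118.3233 − 89.221458 = 29.101842

B0=29.1018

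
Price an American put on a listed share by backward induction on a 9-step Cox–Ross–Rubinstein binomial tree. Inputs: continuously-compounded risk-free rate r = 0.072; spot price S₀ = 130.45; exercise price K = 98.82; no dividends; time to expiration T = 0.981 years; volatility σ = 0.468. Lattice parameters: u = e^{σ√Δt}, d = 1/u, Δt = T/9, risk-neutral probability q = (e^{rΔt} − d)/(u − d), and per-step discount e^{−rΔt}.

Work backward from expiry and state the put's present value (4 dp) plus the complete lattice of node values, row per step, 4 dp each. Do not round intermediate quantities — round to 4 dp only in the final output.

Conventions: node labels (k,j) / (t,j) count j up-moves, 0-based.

Δt=0.10900, u=1.16709, d=0.85683, q=0.48684, disc=e^(-rΔt)=0.99218
k=9 terminal: V=max(K-S,0) → 66.3476 54.5895 38.5740 16.7595 0.0000 0.0000 0.0000 0.0000 0.0000 0.0000
k=8: j=0 S=37.8982 intr=60.9218 cont=60.1493 V=60.9218[EX]; j=1 S=51.6208 intr=47.1992 cont=46.4267 V=47.1992[EX]; j=2 S=70.3123 intr=28.5077 cont=27.7352 V=28.5077[EX]; j=3 S=95.7718 intr=3.0482 cont=8.5330 V=8.5330[hold]; j=4 S=130.4500 intr=0.0000 cont=0.0000 V=0.0000[hold]; j=5 S=177.6849 intr=0.0000 cont=0.0000 V=0.0000[hold]; j=6 S=242.0232 intr=0.0000 cont=0.0000 V=0.0000[hold]; j=7 S=329.6579 intr=0.0000 cont=0.0000 V=0.0000[hold]; j=8 S=449.0244 intr=0.0000 cont=0.0000 V=0.0000[hold]
k=7: j=0 S=44.2305 intr=54.5895 cont=53.8170 V=54.5895[EX]; j=1 S=60.2460 intr=38.5740 cont=37.8015 V=38.5740[EX]; j=2 S=82.0605 intr=16.7595 cont=18.6363 V=18.6363[hold]; j=3 S=111.7740 intr=0.0000 cont=4.3445 V=4.3445[hold]; j=4 S=152.2465 intr=0.0000 cont=0.0000 V=0.0000[hold]; j=5 S=207.3737 intr=0.0000 cont=0.0000 V=0.0000[hold]; j=6 S=282.4621 intr=0.0000 cont=0.0000 V=0.0000[hold]; j=7 S=384.7394 intr=0.0000 cont=0.0000 V=0.0000[hold]
k=6: j=0 S=51.6208 intr=47.1992 cont=46.4267 V=47.1992[EX]; j=1 S=70.3123 intr=28.5077 cont=28.6418 V=28.6418[hold]; j=2 S=95.7718 intr=3.0482 cont=11.5871 V=11.5871[hold]; j=3 S=130.4500 intr=0.0000 cont=2.2120 V=2.2120[hold]; j=4 S=177.6849 intr=0.0000 cont=0.0000 V=0.0000[hold]; j=5 S=242.0232 intr=0.0000 cont=0.0000 V=0.0000[hold]; j=6 S=329.6579 intr=0.0000 cont=0.0000 V=0.0000[hold]
k=5: j=0 S=60.2460 intr=38.5740 cont=37.8663 V=38.5740[EX]; j=1 S=82.0605 intr=16.7595 cont=20.1799 V=20.1799[hold]; j=2 S=111.7740 intr=0.0000 cont=6.9680 V=6.9680[hold]; j=3 S=152.2465 intr=0.0000 cont=1.1262 V=1.1262[hold]; j=4 S=207.3737 intr=0.0000 cont=0.0000 V=0.0000[hold]; j=5 S=282.4621 intr=0.0000 cont=0.0000 V=0.0000[hold]
k=4: j=0 S=70.3123 intr=28.5077 cont=29.3874 V=29.3874[hold]; j=1 S=95.7718 intr=3.0482 cont=13.6403 V=13.6403[hold]; j=2 S=130.4500 intr=0.0000 cont=4.0917 V=4.0917[hold]; j=3 S=177.6849 intr=0.0000 cont=0.5734 V=0.5734[hold]; j=4 S=242.0232 intr=0.0000 cont=0.0000 V=0.0000[hold]
k=3: j=0 S=82.0605 intr=16.7595 cont=21.5512 V=21.5512[hold]; j=1 S=111.7740 intr=0.0000 cont=8.9213 V=8.9213[hold]; j=2 S=152.2465 intr=0.0000 cont=2.3603 V=2.3603[hold]; j=3 S=207.3737 intr=0.0000 cont=0.2919 V=0.2919[hold]
k=2: j=0 S=95.7718 intr=3.0482 cont=15.2820 V=15.2820[hold]; j=1 S=130.4500 intr=0.0000 cont=5.6823 V=5.6823[hold]; j=2 S=177.6849 intr=0.0000 cont=1.3427 V=1.3427[hold]
k=1: j=0 S=111.7740 intr=0.0000 cont=10.5256 V=10.5256[hold]; j=1 S=152.2465 intr=0.0000 cont=3.5417 V=3.5417[hold]
k=0: j=0 S=130.4500 intr=0.0000 cont=7.0698 V=7.0698[hold]

price = 7.0698
tree:
7.0698
10.5256 3.5417
15.2820 5.6823 1.3427
21.5512 8.9213 2.3603 0.2919
29.3874 13.6403 4.0917 0.5734 0.0000
38.5740 20.1799 6.9680 1.1262 0.0000 0.0000
47.1992 28.6418 11.5871 2.2120 0.0000 0.0000 0.0000
54.5895 38.5740 18.6363 4.3445 0.0000 0.0000 0.0000 0.0000
60.9218 47.1992 28.5077 8.5330 0.0000 0.0000 0.0000 0.0000 0.0000
66.3476 54.5895 38.5740 16.7595 0.0000 0.0000 0.0000 0.0000 0.0000 0.0000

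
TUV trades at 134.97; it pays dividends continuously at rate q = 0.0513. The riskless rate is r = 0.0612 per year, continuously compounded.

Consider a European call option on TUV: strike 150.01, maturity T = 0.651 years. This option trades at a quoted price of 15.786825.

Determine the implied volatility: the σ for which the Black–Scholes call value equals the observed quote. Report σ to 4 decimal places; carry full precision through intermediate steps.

At σ = 0.4997 the Black–Scholes value reproduces the quote:
σ√T = 0.4997·√0.651 = 0.403181
d₁ = (ln(S/K) + (r−q+σ²/2)T) / (σ√T) = (ln(134.97/150.01) + (0.0612−0.0513+0.4997²/2)·0.651) / 0.403181 = (-0.105649 + 0.087722) / 0.403181 = -0.044464
d₂ = d₁ − σ√T = -0.044464 − 0.403181 = -0.447645
e^{−rT} = 0.960942
e^{−qT} = 0.967155
N(d₁) = 0.482267,  N(d₂) = 0.327205
V = S·e^{−qT}·N(d₁) − K·e^{−rT}·N(d₂) = 62.953678 − 47.166853 = 15.786825 (the quoted price), and the Black–Scholes price is strictly increasing in σ, so σ is unique

sigma = 0.4997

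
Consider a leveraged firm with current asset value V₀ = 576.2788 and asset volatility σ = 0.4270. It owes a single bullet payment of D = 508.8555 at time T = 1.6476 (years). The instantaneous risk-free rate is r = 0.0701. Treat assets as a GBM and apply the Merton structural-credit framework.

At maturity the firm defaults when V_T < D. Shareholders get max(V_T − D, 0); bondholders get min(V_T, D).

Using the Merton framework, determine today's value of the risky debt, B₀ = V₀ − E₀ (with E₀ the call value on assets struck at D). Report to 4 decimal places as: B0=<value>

Work the structural quantities from V₀ = 576.2788 against face 508.8555:
d₁ = [ln(V₀/D) + (r + σ²/2)T] / (σ√T)
   = [ln(576.2788/508.8555) + (0.0701 + 0.5·0.4270²)·1.6476] / (0.4270·√1.6476)
   = [0.124427 + 0.265699] / 0.548092 = 0.711790
d₂ = d₁ − σ√T = 0.711790 − 0.548092 = 0.163698
N(d₁) = 0.761703,  N(d₂) = 0.565016,  e^(−rT) = 0.890923
E₀ = V₀·N(d₁) − D·e^(−rT)·N(d₂)
   = 576.2788·0.761703 − 508.8555·0.890923·0.565016 = 182.802584
B₀ = V₀ − E₀ = 576.2788 − 182.802584 = 393.476216

B0=393.4762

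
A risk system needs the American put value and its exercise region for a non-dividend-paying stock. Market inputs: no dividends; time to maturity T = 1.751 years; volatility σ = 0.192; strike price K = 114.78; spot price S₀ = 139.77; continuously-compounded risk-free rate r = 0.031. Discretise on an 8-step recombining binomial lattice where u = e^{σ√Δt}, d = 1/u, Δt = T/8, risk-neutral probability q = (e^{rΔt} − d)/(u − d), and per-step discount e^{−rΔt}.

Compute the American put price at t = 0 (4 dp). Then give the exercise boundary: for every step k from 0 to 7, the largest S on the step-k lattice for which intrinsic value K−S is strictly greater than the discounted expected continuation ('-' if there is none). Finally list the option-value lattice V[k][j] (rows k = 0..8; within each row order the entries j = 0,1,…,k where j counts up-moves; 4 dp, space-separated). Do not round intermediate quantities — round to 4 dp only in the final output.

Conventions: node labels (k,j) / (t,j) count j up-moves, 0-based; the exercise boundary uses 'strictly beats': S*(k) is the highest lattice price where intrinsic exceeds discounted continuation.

Δt=0.21887  u=1.09398  d=0.91409  q=0.51540  discount=0.99324
step 8 (expiry): payoffs max(K−S,0) = 46.6516 33.2439 17.1977 0.0000 0.0000 0.0000 0.0000 0.0000 0.0000
step 7: (k=7,j=0): S=74.5314, K−S=40.2486, hold=39.4725 ⇒ V=40.2486 exercise | (k=7,j=1): S=89.1991, K−S=25.5809, hold=24.8047 ⇒ V=25.5809 exercise | (k=7,j=2): S=106.7534, K−S=8.0266, hold=8.2776 ⇒ V=8.2776 continue | (k=7,j=3): S=127.7625, K−S=0.0000, hold=0.0000 ⇒ V=0.0000 continue | (k=7,j=4): S=152.9060, K−S=0.0000, hold=0.0000 ⇒ V=0.0000 continue | (k=7,j=5): S=182.9979, K−S=0.0000, hold=0.0000 ⇒ V=0.0000 continue | (k=7,j=6): S=219.0117, K−S=0.0000, hold=0.0000 ⇒ V=0.0000 continue | (k=7,j=7): S=262.1131, K−S=0.0000, hold=0.0000 ⇒ V=0.0000 continue  boundary S*=89.1991
step 6: (k=6,j=0): S=81.5361, K−S=33.2439, hold=32.4678 ⇒ V=33.2439 exercise | (k=6,j=1): S=97.5823, K−S=17.1977, hold=16.5500 ⇒ V=17.1977 exercise | (k=6,j=2): S=116.7865, K−S=0.0000, hold=3.9841 ⇒ V=3.9841 continue | (k=6,j=3): S=139.7700, K−S=0.0000, hold=0.0000 ⇒ V=0.0000 continue | (k=6,j=4): S=167.2767, K−S=0.0000, hold=0.0000 ⇒ V=0.0000 continue | (k=6,j=5): S=200.1966, K−S=0.0000, hold=0.0000 ⇒ V=0.0000 continue | (k=6,j=6): S=239.5952, K−S=0.0000, hold=0.0000 ⇒ V=0.0000 continue  boundary S*=97.5823
step 5: (k=5,j=0): S=89.1991, K−S=25.5809, hold=24.8047 ⇒ V=25.5809 exercise | (k=5,j=1): S=106.7534, K−S=8.0266, hold=10.3171 ⇒ V=10.3171 continue | (k=5,j=2): S=127.7625, K−S=0.0000, hold=1.9176 ⇒ V=1.9176 continue | (k=5,j=3): S=152.9060, K−S=0.0000, hold=0.0000 ⇒ V=0.0000 continue | (k=5,j=4): S=182.9979, K−S=0.0000, hold=0.0000 ⇒ V=0.0000 continue | (k=5,j=5): S=219.0117, K−S=0.0000, hold=0.0000 ⇒ V=0.0000 continue  boundary S*=89.1991
step 4: (k=4,j=0): S=97.5823, K−S=17.1977, hold=17.5941 ⇒ V=17.5941 continue | (k=4,j=1): S=116.7865, K−S=0.0000, hold=5.9475 ⇒ V=5.9475 continue | (k=4,j=2): S=139.7700, K−S=0.0000, hold=0.9230 ⇒ V=0.9230 continue | (k=4,j=3): S=167.2767, K−S=0.0000, hold=0.0000 ⇒ V=0.0000 continue | (k=4,j=4): S=200.1966, K−S=0.0000, hold=0.0000 ⇒ V=0.0000 continue  boundary S*=-
step 3: (k=3,j=0): S=106.7534, K−S=8.0266, hold=11.5130 ⇒ V=11.5130 continue | (k=3,j=1): S=127.7625, K−S=0.0000, hold=3.3351 ⇒ V=3.3351 continue | (k=3,j=2): S=152.9060, K−S=0.0000, hold=0.4443 ⇒ V=0.4443 continue | (k=3,j=3): S=182.9979, K−S=0.0000, hold=0.0000 ⇒ V=0.0000 continue  boundary S*=-
step 2: (k=2,j=0): S=116.7865, K−S=0.0000, hold=7.2487 ⇒ V=7.2487 continue | (k=2,j=1): S=139.7700, K−S=0.0000, hold=1.8327 ⇒ V=1.8327 continue | (k=2,j=2): S=167.2767, K−S=0.0000, hold=0.2138 ⇒ V=0.2138 continue  boundary S*=-
step 1: (k=1,j=0): S=127.7625, K−S=0.0000, hold=4.4271 ⇒ V=4.4271 continue | (k=1,j=1): S=152.9060, K−S=0.0000, hold=0.9916 ⇒ V=0.9916 continue  boundary S*=-
step 0: (k=0,j=0): S=139.7700, K−S=0.0000, hold=2.6385 ⇒ V=2.6385 continue  boundary S*=-

price = 2.6385
boundary = - - - - - 89.1991 97.5823 89.1991
tree:
2.6385
4.4271 0.9916
7.2487 1.8327 0.2138
11.5130 3.3351 0.4443 0.0000
17.5941 5.9475 0.9230 0.0000 0.0000
25.5809 10.3171 1.9176 0.0000 0.0000 0.0000
33.2439 17.1977 3.9841 0.0000 0.0000 0.0000 0.0000
40.2486 25.5809 8.2776 0.0000 0.0000 0.0000 0.0000 0.0000
46.6516 33.2439 17.1977 0.0000 0.0000 0.0000 0.0000 0.0000 0.0000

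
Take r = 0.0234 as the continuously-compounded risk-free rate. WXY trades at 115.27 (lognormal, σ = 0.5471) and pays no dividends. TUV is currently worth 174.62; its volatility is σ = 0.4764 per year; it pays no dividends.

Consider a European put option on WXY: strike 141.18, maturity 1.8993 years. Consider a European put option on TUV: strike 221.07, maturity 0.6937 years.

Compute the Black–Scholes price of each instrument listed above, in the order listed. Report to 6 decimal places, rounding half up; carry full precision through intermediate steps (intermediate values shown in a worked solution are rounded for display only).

price(WXY put K=141.18) = 47.428163
price(TUV put K=221.07) = 56.802897

[WXY put K=141.18]
σ√T = 0.5471·√1.8993 = 0.753986
d₁ = (ln(S/K) + (r+σ²/2)T) / (σ√T) = (ln(115.27/141.18) + (0.0234+0.5471²/2)·1.8993) / 0.753986 = (-0.202758 + 0.328691) / 0.753986 = 0.167023
d₂ = d₁ − σ√T = 0.167023 − 0.753986 = -0.586964
e^{−rT} = 0.956530
N(−d₁) = 0.433676,  N(−d₂) = 0.721386
price = K·e^{−rT}·N(−d₂) − S·N(−d₁) = 97.418004 − 49.989841 = 47.428163
[TUV put K=221.07]
σ√T = 0.4764·√0.6937 = 0.396787
d₁ = (ln(S/K) + (r+σ²/2)T) / (σ√T) = (ln(174.62/221.07) + (0.0234+0.4764²/2)·0.6937) / 0.396787 = (-0.235867 + 0.094953) / 0.396787 = -0.355139
d₂ = d₁ − σ√T = -0.355139 − 0.396787 = -0.751926
e^{−rT} = 0.983898
N(−d₁) = 0.638757,  N(−d₂) = 0.773952
price = K·e^{−rT}·N(−d₂) − S·N(−d₁) = 168.342694 − 111.539797 = 56.802897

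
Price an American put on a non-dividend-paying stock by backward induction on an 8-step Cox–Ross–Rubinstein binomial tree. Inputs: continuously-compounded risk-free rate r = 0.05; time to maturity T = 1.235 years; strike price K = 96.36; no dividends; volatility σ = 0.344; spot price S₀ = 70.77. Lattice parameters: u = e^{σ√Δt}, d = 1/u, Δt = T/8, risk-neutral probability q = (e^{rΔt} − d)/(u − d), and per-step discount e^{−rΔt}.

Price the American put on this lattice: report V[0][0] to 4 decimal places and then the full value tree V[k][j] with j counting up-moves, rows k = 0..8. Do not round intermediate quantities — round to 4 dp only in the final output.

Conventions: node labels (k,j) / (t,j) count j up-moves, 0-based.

Δt=0.15438, u=1.14472, d=0.87358, q=0.49484, disc=e^(-rΔt)=0.99231
k=8 terminal: V=max(K-S,0) → 72.3575 64.9075 55.1452 42.3529 25.5900 3.6242 0.0000 0.0000 0.0000
k=7: j=0 S=27.4761 intr=68.8839 cont=68.1429 V=68.8839[EX]; j=1 S=36.0043 intr=60.3557 cont=59.6148 V=60.3557[EX]; j=2 S=47.1794 intr=49.1806 cont=48.4397 V=49.1806[EX]; j=3 S=61.8230 intr=34.5370 cont=33.7961 V=34.5370[EX]; j=4 S=81.0118 intr=15.3482 cont=14.6073 V=15.3482[EX]; j=5 S=106.1565 intr=0.0000 cont=1.8167 V=1.8167[hold]; j=6 S=139.1056 intr=0.0000 cont=0.0000 V=0.0000[hold]; j=7 S=182.2815 intr=0.0000 cont=0.0000 V=0.0000[hold]
k=6: j=0 S=31.4525 intr=64.9075 cont=64.1666 V=64.9075[EX]; j=1 S=41.2148 intr=55.1452 cont=54.4043 V=55.1452[EX]; j=2 S=54.0071 intr=42.3529 cont=41.6120 V=42.3529[EX]; j=3 S=70.7700 intr=25.5900 cont=24.8491 V=25.5900[EX]; j=4 S=92.7358 intr=3.6242 cont=8.5858 V=8.5858[hold]; j=5 S=121.5194 intr=0.0000 cont=0.9107 V=0.9107[hold]; j=6 S=159.2369 intr=0.0000 cont=0.0000 V=0.0000[hold]
k=5: j=0 S=36.0043 intr=60.3557 cont=59.6148 V=60.3557[EX]; j=1 S=47.1794 intr=49.1806 cont=48.4397 V=49.1806[EX]; j=2 S=61.8230 intr=34.5370 cont=33.7961 V=34.5370[EX]; j=3 S=81.0118 intr=15.3482 cont=17.0436 V=17.0436[hold]; j=4 S=106.1565 intr=0.0000 cont=4.7510 V=4.7510[hold]; j=5 S=139.1056 intr=0.0000 cont=0.4565 V=0.4565[hold]
k=4: j=0 S=41.2148 intr=55.1452 cont=54.4043 V=55.1452[EX]; j=1 S=54.0071 intr=42.3529 cont=41.6120 V=42.3529[EX]; j=2 S=70.7700 intr=25.5900 cont=25.6816 V=25.6816[hold]; j=3 S=92.7358 intr=3.6242 cont=10.8765 V=10.8765[hold]; j=4 S=121.5194 intr=0.0000 cont=2.6057 V=2.6057[hold]
k=3: j=0 S=47.1794 intr=49.1806 cont=48.4397 V=49.1806[EX]; j=1 S=61.8230 intr=34.5370 cont=33.8410 V=34.5370[EX]; j=2 S=81.0118 intr=15.3482 cont=18.2143 V=18.2143[hold]; j=3 S=106.1565 intr=0.0000 cont=6.7316 V=6.7316[hold]
k=2: j=0 S=54.0071 intr=42.3529 cont=41.6120 V=42.3529[EX]; j=1 S=70.7700 intr=25.5900 cont=26.2564 V=26.2564[hold]; j=2 S=92.7358 intr=3.6242 cont=12.4359 V=12.4359[hold]
k=1: j=0 S=61.8230 intr=34.5370 cont=34.1233 V=34.5370[EX]; j=1 S=81.0118 intr=15.3482 cont=19.2682 V=19.2682[hold]
k=0: j=0 S=70.7700 intr=25.5900 cont=26.7739 V=26.7739[hold]

price = 26.7739
tree:
26.7739
34.5370 19.2682
42.3529 26.2564 12.4359
49.1806 34.5370 18.2143 6.7316
55.1452 42.3529 25.6816 10.8765 2.6057
60.3557 49.1806 34.5370 17.0436 4.7510 0.4565
64.9075 55.1452 42.3529 25.5900 8.5858 0.9107 0.0000
68.8839 60.3557 49.1806 34.5370 15.3482 1.8167 0.0000 0.0000
72.3575 64.9075 55.1452 42.3529 25.5900 3.6242 0.0000 0.0000 0.0000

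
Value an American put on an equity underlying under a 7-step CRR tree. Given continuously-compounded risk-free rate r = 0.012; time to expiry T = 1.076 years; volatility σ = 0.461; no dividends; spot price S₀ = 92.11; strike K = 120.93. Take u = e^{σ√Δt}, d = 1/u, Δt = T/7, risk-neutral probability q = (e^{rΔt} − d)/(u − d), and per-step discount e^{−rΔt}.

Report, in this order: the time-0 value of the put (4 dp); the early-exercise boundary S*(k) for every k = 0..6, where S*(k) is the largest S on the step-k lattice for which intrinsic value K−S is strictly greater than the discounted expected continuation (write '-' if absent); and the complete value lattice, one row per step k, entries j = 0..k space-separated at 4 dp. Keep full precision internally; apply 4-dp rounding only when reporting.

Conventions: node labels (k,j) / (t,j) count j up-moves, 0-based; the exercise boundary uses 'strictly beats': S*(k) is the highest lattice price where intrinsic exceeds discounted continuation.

Δt=0.15371, u=1.19811, d=0.83465, q=0.46002, disc=e^(-rΔt)=0.99816
k=7 terminal: V=max(K-S,0) → 94.9379 83.6195 67.3723 44.0503 10.5725 0.0000 0.0000 0.0000
k=6: j=0 S=31.1413 intr=89.7887 cont=89.5659 V=89.7887[EX]; j=1 S=44.7020 intr=76.2280 cont=76.0052 V=76.2280[EX]; j=2 S=64.1677 intr=56.7623 cont=56.5394 V=56.7623[EX]; j=3 S=92.1100 intr=28.8200 cont=28.5971 V=28.8200[EX]; j=4 S=132.2199 intr=0.0000 cont=5.6985 V=5.6985[hold]; j=5 S=189.7960 intr=0.0000 cont=0.0000 V=0.0000[hold]; j=6 S=272.4440 intr=0.0000 cont=0.0000 V=0.0000[hold]  S*(6)=92.1100
k=5: j=0 S=37.3105 intr=83.6195 cont=83.3966 V=83.6195[EX]; j=1 S=53.5577 intr=67.3723 cont=67.1495 V=67.3723[EX]; j=2 S=76.8797 intr=44.0503 cont=43.8274 V=44.0503[EX]; j=3 S=110.3575 intr=10.5725 cont=18.1502 V=18.1502[hold]; j=4 S=158.4134 intr=0.0000 cont=3.0714 V=3.0714[hold]; j=5 S=227.3956 intr=0.0000 cont=0.0000 V=0.0000[hold]  S*(5)=76.8797
k=4: j=0 S=44.7020 intr=76.2280 cont=76.0052 V=76.2280[EX]; j=1 S=64.1677 intr=56.7623 cont=56.5394 V=56.7623[EX]; j=2 S=92.1100 intr=28.8200 cont=32.0766 V=32.0766[hold]; j=3 S=132.2199 intr=0.0000 cont=11.1930 V=11.1930[hold]; j=4 S=189.7960 intr=0.0000 cont=1.6554 V=1.6554[hold]  S*(4)=64.1677
k=3: j=0 S=53.5577 intr=67.3723 cont=67.1495 V=67.3723[EX]; j=1 S=76.8797 intr=44.0503 cont=45.3228 V=45.3228[hold]; j=2 S=110.3575 intr=10.5725 cont=22.4284 V=22.4284[hold]; j=3 S=158.4134 intr=0.0000 cont=6.7930 V=6.7930[hold]  S*(3)=53.5577
k=2: j=0 S=64.1677 intr=56.7623 cont=57.1237 V=57.1237[hold]; j=1 S=92.1100 intr=28.8200 cont=34.7268 V=34.7268[hold]; j=2 S=132.2199 intr=0.0000 cont=15.2078 V=15.2078[hold]  S*(2)=-
k=1: j=0 S=76.8797 intr=44.0503 cont=46.7345 V=46.7345[hold]; j=1 S=110.3575 intr=10.5725 cont=25.7003 V=25.7003[hold]  S*(1)=-
k=0: j=0 S=92.1100 intr=28.8200 cont=36.9901 V=36.9901[hold]  S*(0)=-

price = 36.9901
boundary = - - - 53.5577 64.1677 76.8797 92.1100
tree:
36.9901
46.7345 25.7003
57.1237 34.7268 15.2078
67.3723 45.3228 22.4284 6.7930
76.2280 56.7623 32.0766 11.1930 1.6554
83.6195 67.3723 44.0503 18.1502 3.0714 0.0000
89.7887 76.2280 56.7623 28.8200 5.6985 0.0000 0.0000
94.9379 83.6195 67.3723 44.0503 10.5725 0.0000 0.0000 0.0000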